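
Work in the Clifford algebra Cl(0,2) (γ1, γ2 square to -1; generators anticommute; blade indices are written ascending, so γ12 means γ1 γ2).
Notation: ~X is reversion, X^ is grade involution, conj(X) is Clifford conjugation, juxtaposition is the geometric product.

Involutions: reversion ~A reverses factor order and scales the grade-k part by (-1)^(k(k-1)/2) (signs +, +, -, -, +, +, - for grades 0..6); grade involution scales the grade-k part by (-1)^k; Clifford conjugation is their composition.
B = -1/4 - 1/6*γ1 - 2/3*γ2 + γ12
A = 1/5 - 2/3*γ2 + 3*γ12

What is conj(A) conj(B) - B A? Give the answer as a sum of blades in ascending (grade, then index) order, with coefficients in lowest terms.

first term: -629/180 + 41/30*γ1 - 8/15*γ2 + 79/180*γ12
second term: -629/180 - 41/30*γ1 + 8/15*γ2 - 79/180*γ12
Answer: 41/15*γ1 - 16/15*γ2 + 79/90*γ12


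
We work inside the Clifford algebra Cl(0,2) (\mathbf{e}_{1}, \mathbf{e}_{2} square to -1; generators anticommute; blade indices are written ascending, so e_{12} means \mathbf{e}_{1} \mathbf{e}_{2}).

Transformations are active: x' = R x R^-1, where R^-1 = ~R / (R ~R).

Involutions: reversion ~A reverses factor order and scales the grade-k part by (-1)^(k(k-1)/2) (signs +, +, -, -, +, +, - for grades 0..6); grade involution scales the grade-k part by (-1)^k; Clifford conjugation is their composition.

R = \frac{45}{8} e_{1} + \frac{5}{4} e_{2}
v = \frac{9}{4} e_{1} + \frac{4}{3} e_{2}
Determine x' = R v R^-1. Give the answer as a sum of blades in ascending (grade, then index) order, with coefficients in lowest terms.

~R = \frac{45}{8} e_{1} + \frac{5}{4} e_{2}, and R ~R = -\frac{2125}{64}, so R^-1 = ~R / (-\frac{2125}{64}).
R v = -\frac{1375}{96} + \frac{75}{16} e_{12}
Answer: \frac{177}{68} e_{1} - \frac{13}{51} e_{2}


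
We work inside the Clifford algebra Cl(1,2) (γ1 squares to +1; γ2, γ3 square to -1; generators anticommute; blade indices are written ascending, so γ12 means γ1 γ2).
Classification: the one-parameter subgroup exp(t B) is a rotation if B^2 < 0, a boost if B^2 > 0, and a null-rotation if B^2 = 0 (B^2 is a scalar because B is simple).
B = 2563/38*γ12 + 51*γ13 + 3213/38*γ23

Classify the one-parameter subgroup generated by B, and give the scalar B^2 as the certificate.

B^2 term by term: the squares give (2563/38)^2*(γ12)^2 + (51)^2*(γ13)^2 + (3213/38)^2*(γ23)^2 = 6568969/1444*(+1) + 2601*(+1) + 10323369/1444*(-1) = 1 (each basis 2-blade squares to minus the product of its generators' squares); cross terms between blades sharing an index anticommute and cancel. So B^2 = 1.
Answer: boost, certificate B^2 = 1. Check the certificate: B^2 = 1, and that sign is decisive whatever form B takes.


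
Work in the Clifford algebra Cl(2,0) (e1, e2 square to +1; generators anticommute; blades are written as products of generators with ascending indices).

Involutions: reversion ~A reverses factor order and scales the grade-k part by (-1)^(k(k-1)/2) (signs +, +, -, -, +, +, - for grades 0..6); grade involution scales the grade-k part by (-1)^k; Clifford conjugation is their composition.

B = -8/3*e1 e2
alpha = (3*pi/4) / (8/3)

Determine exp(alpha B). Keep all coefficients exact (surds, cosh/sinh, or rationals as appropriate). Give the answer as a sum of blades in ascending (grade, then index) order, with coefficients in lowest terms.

B^2 = (-8/3)^2*(e1 e2)^2 = 64/9*(-1) = -64/9 (a basis 2-blade squares to minus the product of its generators' squares).
B^2 = -64/9 — since the square is negative, the closed form is circular: l = 8/3, alpha*l = 3*pi/4, so exp(alpha B) = cos(3*pi/4) + (sin(3*pi/4)/(8/3))*B = -sqrt(2)/2 + (3*sqrt(2)/16)*B.
Answer: -sqrt(2)/2 - sqrt(2)/2*e1 e2


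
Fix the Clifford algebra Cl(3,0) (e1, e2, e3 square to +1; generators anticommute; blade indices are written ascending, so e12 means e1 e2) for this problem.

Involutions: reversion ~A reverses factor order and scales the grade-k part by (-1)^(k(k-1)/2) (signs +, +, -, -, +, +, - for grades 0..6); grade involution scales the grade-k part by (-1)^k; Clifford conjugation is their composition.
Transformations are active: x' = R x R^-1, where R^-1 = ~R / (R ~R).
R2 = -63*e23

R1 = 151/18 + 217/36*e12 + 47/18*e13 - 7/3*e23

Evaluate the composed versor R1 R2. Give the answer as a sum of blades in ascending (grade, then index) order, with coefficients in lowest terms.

Distribute over the terms of R2 (each basis-blade product reordered to ascending indices, repeated generators contracted through their squares):
R1 (-63*e23) = -147 + 329/2*e12 - 1519/4*e13 - 1057/2*e23
Answer: -147 + 329/2*e12 - 1519/4*e13 - 1057/2*e23


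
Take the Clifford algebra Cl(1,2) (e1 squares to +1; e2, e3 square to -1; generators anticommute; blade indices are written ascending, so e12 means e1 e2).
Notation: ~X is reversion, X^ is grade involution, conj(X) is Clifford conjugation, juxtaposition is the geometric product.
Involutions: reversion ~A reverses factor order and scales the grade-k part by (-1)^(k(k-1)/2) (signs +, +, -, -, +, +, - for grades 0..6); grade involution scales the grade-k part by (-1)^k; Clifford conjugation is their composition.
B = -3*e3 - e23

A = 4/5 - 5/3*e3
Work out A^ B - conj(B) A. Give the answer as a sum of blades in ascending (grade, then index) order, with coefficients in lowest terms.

first term: 5 - 5/3*e2 - 12/5*e3 - 4/5*e23
second term: 5 + 5/3*e2 + 12/5*e3 + 4/5*e23
Answer: -10/3*e2 - 24/5*e3 - 8/5*e23


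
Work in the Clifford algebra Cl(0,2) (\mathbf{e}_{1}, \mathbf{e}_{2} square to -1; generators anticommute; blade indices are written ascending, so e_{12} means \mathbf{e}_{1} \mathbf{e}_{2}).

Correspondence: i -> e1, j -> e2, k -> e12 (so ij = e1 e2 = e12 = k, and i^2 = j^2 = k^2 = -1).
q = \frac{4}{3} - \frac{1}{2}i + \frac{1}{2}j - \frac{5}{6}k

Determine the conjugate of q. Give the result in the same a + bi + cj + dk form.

In blades: q = \frac{4}{3} - \frac{1}{2} e_{1} + \frac{1}{2} e_{2} - \frac{5}{6} e_{12}.
Conjugation here is Clifford conjugation: the scalar is fixed and the grade-1 and grade-2 blades all flip sign, giving \frac{4}{3} + \frac{1}{2} e_{1} - \frac{1}{2} e_{2} + \frac{5}{6} e_{12}; translating back:
Answer: \frac{4}{3} + \frac{1}{2}i - \frac{1}{2}j + \frac{5}{6}k


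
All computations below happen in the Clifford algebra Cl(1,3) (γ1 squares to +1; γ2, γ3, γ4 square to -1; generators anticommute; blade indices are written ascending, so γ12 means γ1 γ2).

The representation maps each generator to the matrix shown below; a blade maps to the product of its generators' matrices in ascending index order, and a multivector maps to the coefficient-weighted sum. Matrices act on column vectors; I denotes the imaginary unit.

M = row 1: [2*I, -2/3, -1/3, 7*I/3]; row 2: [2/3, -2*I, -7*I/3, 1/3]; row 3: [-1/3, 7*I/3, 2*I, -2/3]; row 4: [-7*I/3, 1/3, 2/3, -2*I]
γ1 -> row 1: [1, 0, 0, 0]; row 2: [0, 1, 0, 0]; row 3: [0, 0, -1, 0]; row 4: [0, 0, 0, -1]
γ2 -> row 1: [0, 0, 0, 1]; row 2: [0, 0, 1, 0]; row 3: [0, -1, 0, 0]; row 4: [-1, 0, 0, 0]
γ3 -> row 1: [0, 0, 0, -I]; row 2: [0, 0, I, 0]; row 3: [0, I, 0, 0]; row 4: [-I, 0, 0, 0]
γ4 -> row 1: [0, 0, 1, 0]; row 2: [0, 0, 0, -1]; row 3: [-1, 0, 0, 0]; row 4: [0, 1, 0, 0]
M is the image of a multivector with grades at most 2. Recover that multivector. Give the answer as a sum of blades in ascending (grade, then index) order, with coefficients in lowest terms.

Method: the blade images are trace-orthogonal — tr(rho(e_A) rho(e_B)^-1) = 4 if A = B and 0 otherwise — and rho(e_A)^-1 = (e_A)^2 * rho(e_A) with (e_A)^2 = +1 or -1, so the coefficient of e_A in the preimage is (e_A)^2 * tr(M rho(e_A))/4.
Nonzero projections over blades of grade <= 2: γ13: (γ13)^2 = +1, tr(M rho(γ13)) = -28/3, coefficient -7/3; γ14: (γ14)^2 = +1, tr(M rho(γ14)) = -4/3, coefficient -1/3; γ23: (γ23)^2 = -1, tr(M rho(γ23)) = 8, coefficient -2; γ24: (γ24)^2 = -1, tr(M rho(γ24)) = 8/3, coefficient -2/3. Every other blade of grade <= 2 projects to 0.
Answer: -7/3*γ13 - 1/3*γ14 - 2*γ23 - 2/3*γ24


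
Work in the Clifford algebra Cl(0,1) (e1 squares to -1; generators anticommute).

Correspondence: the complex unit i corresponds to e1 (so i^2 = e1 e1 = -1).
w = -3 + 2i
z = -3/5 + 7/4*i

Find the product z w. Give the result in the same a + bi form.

In blades: z = -3/5 + 7/4*e1, w = -3 + 2*e1.
Distribute z over w term by term (generator squares from the signature, products reordered to ascending indices): (-3/5)*w = 9/5 - 6/5*e1; (7/4*e1)*w = -7/2 - 21/4*e1.
Sum: -17/10 - 129/20*e1; translating back through the correspondence:
Answer: -17/10 - 129/20*i


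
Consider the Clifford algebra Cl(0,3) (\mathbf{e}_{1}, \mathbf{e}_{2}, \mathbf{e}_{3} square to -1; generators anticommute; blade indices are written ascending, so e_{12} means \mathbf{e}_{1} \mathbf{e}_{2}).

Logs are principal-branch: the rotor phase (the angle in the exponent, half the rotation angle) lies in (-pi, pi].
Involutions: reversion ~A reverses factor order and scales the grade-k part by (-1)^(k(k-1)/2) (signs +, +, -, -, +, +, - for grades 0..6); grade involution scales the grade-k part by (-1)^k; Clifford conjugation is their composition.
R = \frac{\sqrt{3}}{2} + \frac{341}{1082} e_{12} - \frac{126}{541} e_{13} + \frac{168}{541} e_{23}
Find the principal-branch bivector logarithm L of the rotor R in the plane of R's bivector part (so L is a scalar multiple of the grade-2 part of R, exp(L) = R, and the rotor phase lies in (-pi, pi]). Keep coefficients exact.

The scalar part of R is \frac{\sqrt{3}}{2}, so the principal-branch rotor phase is pinned; divide the bivector part by its sine to get the unit plane — L is the phase times that plane.
Concretely: cos(phase) = \frac{\sqrt{3}}{2} gives phase = ±\frac{\pi}{6}, and since phase/sin(phase) is even the sign is immaterial: L = (phase/sin(phase)) * <R>_2 = (\frac{\pi}{3}) * <R>_2.
Answer: \frac{341 \pi}{3246} e_{12} - \frac{42 \pi}{541} e_{13} + \frac{56 \pi}{541} e_{23}


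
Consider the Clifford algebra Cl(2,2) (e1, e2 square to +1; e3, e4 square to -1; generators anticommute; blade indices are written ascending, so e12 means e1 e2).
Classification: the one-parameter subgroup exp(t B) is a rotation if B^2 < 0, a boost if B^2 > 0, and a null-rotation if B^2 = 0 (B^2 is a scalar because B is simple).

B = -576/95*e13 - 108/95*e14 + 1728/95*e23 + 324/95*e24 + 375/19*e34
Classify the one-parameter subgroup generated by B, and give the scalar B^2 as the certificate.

B^2 term by term: the squares give (-576/95)^2*(e13)^2 + (-108/95)^2*(e14)^2 + (1728/95)^2*(e23)^2 + (324/95)^2*(e24)^2 + (375/19)^2*(e34)^2 = 331776/9025*(+1) + 11664/9025*(+1) + 2985984/9025*(+1) + 104976/9025*(+1) + 140625/361*(-1) = -9 (each basis 2-blade squares to minus the product of its generators' squares); cross terms between blades sharing an index anticommute and cancel; the commuting (index-disjoint) pairs give grade-4 terms 2*c*c'*(blade product), which cancel blade by blade — e1234: 373248/9025 - 373248/9025 = 0 — confirming B is simple. So B^2 = -9.
Answer: rotation, certificate B^2 = -9. Because -9 is invariant under every versor sandwich, the classification follows from its sign alone.


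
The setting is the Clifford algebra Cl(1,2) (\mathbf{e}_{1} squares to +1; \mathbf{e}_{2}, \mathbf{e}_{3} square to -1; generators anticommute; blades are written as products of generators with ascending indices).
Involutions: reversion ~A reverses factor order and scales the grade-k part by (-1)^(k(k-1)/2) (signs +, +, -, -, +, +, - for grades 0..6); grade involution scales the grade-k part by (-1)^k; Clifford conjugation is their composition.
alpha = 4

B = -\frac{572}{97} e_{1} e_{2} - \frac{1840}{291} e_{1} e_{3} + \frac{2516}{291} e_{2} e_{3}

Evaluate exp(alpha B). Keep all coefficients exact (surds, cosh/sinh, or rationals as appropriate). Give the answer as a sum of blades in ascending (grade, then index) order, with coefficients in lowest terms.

B^2 term by term: the squares give (-\frac{572}{97})^2*(e_{1} e_{2})^2 + (-\frac{1840}{291})^2*(e_{1} e_{3})^2 + (\frac{2516}{291})^2*(e_{2} e_{3})^2 = \frac{327184}{9409}*(+1) + \frac{3385600}{84681}*(+1) + \frac{6330256}{84681}*(-1) = 0 (each basis 2-blade squares to minus the product of its generators' squares); cross terms between blades sharing an index anticommute and cancel. So B^2 = 0.
B^2 = 0, hence only two terms survive: exp(alpha B) = 1 + alpha B (parabolic case).
Answer: 1 - \frac{2288}{97} e_{1} e_{2} - \frac{7360}{291} e_{1} e_{3} + \frac{10064}{291} e_{2} e_{3}


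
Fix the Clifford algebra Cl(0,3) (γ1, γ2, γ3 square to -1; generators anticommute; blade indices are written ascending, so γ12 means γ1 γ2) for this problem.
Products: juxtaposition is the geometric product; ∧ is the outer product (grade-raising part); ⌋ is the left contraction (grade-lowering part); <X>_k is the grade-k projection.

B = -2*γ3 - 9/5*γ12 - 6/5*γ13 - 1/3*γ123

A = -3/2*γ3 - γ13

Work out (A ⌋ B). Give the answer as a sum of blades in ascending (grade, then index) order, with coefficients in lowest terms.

step 1: -21/5 + 9/5*γ1 + 1/3*γ2 - 1/2*γ12
Answer: -21/5 + 9/5*γ1 + 1/3*γ2 - 1/2*γ12


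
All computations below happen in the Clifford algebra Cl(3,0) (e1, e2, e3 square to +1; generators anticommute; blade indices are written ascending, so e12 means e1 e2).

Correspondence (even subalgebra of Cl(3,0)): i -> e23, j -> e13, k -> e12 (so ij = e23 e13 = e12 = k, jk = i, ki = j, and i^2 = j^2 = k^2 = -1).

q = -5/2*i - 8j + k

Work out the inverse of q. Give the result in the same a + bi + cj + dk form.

In blades: q = e12 - 8*e13 - 5/2*e23.
With qbar = -e12 + 8*e13 + 5/2*e23 (scalar fixed, mapped units negated), q qbar = 285/4 (the sum of squared coefficients), so q^-1 = qbar / (285/4) = -4/285*e12 + 32/285*e13 + 2/57*e23; translating back:
Answer: 2/57*i + 32/285*j - 4/285*k


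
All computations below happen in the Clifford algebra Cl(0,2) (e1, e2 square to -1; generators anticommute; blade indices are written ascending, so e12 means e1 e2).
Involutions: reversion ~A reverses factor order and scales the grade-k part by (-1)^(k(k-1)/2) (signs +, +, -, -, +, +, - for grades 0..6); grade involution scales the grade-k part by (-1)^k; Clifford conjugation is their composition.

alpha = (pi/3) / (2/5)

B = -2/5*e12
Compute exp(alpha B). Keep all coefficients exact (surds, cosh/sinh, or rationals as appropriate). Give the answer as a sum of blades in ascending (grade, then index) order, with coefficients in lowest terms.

B^2 = (-2/5)^2*(e12)^2 = 4/25*(-1) = -4/25 (a basis 2-blade squares to minus the product of its generators' squares).
B^2 = -4/25 — circular case — the even/odd split gives cos and sin: l = 2/5, alpha*l = pi/3, so exp(alpha B) = cos(pi/3) + (sin(pi/3)/(2/5))*B = 1/2 + (5*sqrt(3)/4)*B.
Answer: 1/2 - sqrt(3)/2*e12


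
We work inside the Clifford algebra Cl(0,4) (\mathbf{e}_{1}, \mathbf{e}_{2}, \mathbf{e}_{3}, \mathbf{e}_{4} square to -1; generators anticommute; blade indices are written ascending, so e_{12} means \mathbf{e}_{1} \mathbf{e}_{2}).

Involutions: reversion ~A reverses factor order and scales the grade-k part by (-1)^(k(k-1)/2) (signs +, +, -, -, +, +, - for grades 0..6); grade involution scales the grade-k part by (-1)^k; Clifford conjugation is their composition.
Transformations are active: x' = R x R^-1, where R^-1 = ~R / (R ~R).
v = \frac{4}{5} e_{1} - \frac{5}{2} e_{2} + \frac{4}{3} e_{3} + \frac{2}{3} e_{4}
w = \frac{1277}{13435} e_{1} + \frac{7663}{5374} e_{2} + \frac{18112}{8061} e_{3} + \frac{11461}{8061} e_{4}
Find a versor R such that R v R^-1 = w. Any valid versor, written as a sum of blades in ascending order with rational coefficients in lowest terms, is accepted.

Equal squares first: v^2 = w^2 = -\frac{8201}{900}. Then v + w = \frac{2405}{2687} e_{1} - \frac{2886}{2687} e_{2} + \frac{9620}{2687} e_{3} + \frac{16835}{8061} e_{4} is a versor taking v to w, provided it is invertible.
Answer: \frac{2405}{2687} e_{1} - \frac{2886}{2687} e_{2} + \frac{9620}{2687} e_{3} + \frac{16835}{8061} e_{4}


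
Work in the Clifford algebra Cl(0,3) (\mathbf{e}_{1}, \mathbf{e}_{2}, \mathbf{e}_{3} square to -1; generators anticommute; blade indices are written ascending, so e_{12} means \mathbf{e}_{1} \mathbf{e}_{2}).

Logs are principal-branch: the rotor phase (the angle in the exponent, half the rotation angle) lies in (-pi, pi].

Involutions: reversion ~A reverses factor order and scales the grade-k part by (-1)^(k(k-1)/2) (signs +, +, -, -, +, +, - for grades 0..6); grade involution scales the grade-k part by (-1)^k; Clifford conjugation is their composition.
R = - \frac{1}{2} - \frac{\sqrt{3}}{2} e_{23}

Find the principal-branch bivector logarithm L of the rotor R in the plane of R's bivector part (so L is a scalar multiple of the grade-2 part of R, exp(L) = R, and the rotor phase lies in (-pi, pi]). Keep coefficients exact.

The scalar part of R is - \frac{1}{2}, which pins the rotor phase on the principal branch; dividing the bivector part by the sine of that phase recovers the unit plane, and L is the phase times that plane.
Concretely: cos(phase) = - \frac{1}{2} gives phase = ±\frac{2 \pi}{3}, and since phase/sin(phase) is even the sign is immaterial: L = (phase/sin(phase)) * <R>_2 = (\frac{4 \sqrt{3} \pi}{9}) * <R>_2.
Answer: - \frac{2 \pi}{3} e_{23}


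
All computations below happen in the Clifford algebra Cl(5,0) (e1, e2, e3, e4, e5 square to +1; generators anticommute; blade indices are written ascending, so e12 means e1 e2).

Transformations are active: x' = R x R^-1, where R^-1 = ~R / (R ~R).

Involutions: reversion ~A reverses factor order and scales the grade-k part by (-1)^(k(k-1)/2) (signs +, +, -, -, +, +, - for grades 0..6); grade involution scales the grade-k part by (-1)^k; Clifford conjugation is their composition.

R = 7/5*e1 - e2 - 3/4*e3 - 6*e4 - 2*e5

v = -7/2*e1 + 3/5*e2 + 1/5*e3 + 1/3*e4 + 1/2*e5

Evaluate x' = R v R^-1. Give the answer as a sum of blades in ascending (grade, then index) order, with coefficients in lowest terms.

~R = 7/5*e1 - e2 - 3/4*e3 - 6*e4 - 2*e5, and R ~R = 17409/400, so R^-1 = ~R / (17409/400).
R v = -173/20 - 133/50*e12 - 469/200*e13 - 308/15*e14 - 63/10*e15 + 1/4*e23 + 49/15*e24 + 7/10*e25 + 19/20*e34 + 1/40*e35 - 7/3*e45
Answer: 14641/4974*e1 - 17627/87045*e2 + 2847/29015*e3 + 35717/17409*e4 + 10271/34818*e5


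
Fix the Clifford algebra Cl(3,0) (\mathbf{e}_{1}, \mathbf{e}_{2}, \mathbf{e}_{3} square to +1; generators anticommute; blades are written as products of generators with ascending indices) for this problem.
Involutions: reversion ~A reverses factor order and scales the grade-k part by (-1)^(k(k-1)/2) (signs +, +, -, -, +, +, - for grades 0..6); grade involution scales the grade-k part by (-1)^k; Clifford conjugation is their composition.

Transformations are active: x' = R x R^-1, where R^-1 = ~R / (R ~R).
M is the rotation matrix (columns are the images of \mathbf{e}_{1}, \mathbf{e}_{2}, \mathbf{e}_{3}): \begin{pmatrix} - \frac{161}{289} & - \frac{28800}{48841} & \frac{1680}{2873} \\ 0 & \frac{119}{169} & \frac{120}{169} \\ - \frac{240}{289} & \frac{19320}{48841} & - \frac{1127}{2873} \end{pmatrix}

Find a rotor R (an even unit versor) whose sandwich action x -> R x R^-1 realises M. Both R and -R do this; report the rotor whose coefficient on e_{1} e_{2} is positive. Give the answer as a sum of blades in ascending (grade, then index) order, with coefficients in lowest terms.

Method: write R = a + b12*e_{1} e_{2} + b13*e_{1} e_{3} + b23*e_{2} e_{3} with a^2 + b12^2 + b13^2 + b23^2 = 1 (so R^-1 = ~R). Expanding the columns R e_j ~R gives tr M = 4a^2 - 1 and, from the antisymmetric part, M21 - M12 = -4a*b12, M13 - M31 = 4a*b13, M32 - M23 = -4a*b23.
Here tr M = -\frac{11977}{48841}, so a^2 = (1 + tr M)/4 = \frac{9216}{48841} and a = ±\frac{96}{221}. Taking a = \frac{96}{221}: M21 - M12 = \frac{28800}{48841}, M13 - M31 = \frac{69120}{48841}, M32 - M23 = -\frac{15360}{48841}, giving b12 = -\frac{75}{221}, b13 = \frac{180}{221}, b23 = \frac{40}{221}, i.e. R = \frac{96}{221} - \frac{75}{221} e_{1} e_{2} + \frac{180}{221} e_{1} e_{3} + \frac{40}{221} e_{2} e_{3}.
Its e_{1} e_{2} coefficient is negative, so report the other preimage -R.
Answer: -\frac{96}{221} + \frac{75}{221} e_{1} e_{2} - \frac{180}{221} e_{1} e_{3} - \frac{40}{221} e_{2} e_{3}. Recall the cover is two-to-one: with M of trace -\frac{11977}{48841}, both preimages act alike, and the stated e_{1} e_{2} sign chooses the sheet.


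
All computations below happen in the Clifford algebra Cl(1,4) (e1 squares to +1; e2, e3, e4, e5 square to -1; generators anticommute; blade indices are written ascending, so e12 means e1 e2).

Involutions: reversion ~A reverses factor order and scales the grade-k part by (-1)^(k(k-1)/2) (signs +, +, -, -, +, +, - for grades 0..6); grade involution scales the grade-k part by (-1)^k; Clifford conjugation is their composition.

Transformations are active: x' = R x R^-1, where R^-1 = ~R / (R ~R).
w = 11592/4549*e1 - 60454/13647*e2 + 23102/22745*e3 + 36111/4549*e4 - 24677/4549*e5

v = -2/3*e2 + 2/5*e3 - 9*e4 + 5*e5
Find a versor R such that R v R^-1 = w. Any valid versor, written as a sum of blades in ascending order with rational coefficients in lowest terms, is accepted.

Equal squares first: v^2 = w^2 = -23986/225. Then v + w = 11592/4549*e1 - 23184/4549*e2 + 6440/4549*e3 - 4830/4549*e4 - 1932/4549*e5 is a versor taking v to w, provided it is invertible.
Answer: 11592/4549*e1 - 23184/4549*e2 + 6440/4549*e3 - 4830/4549*e4 - 1932/4549*e5


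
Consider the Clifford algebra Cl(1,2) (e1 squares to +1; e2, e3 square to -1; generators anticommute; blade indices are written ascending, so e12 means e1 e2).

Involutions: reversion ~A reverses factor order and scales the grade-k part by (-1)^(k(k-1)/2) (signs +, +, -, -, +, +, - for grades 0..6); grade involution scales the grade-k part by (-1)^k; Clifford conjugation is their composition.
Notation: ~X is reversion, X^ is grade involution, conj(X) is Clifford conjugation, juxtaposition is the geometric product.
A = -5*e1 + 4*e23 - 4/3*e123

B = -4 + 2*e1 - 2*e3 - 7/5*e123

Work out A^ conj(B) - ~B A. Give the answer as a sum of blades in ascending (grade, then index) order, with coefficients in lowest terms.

first term: -122/15 - 72/5*e1 - 8*e2 - 8/3*e12 + 10*e13 - 77/3*e23 - 40/3*e123
second term: -122/15 + 72/5*e1 - 8*e2 - 8/3*e12 - 10*e13 - 77/3*e23 + 40/3*e123
Answer: -144/5*e1 + 20*e13 - 80/3*e123


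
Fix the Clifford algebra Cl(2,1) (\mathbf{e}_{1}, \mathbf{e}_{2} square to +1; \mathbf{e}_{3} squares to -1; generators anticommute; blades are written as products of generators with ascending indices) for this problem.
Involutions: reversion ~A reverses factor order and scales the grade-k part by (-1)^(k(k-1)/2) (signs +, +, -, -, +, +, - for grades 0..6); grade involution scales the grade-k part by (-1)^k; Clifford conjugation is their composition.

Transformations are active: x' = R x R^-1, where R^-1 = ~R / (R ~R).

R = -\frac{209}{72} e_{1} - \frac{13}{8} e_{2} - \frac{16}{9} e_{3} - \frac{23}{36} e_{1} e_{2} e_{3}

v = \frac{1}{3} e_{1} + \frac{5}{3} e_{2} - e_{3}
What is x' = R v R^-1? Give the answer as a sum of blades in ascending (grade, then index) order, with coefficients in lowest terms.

~R = -\frac{209}{72} e_{1} - \frac{13}{8} e_{2} - \frac{16}{9} e_{3} + \frac{23}{36} e_{1} e_{2} e_{3}, and R ~R = \frac{19435}{2592}, so R^-1 = ~R / (\frac{19435}{2592}).
R v = -\frac{589}{108} - \frac{533}{108} e_{1} e_{2} + \frac{985}{216} e_{1} e_{3} + \frac{35}{8} e_{2} e_{3}
Answer: \frac{90079}{19435} e_{1} - \frac{1553}{19435} e_{2} + \frac{51625}{11661} e_{3}


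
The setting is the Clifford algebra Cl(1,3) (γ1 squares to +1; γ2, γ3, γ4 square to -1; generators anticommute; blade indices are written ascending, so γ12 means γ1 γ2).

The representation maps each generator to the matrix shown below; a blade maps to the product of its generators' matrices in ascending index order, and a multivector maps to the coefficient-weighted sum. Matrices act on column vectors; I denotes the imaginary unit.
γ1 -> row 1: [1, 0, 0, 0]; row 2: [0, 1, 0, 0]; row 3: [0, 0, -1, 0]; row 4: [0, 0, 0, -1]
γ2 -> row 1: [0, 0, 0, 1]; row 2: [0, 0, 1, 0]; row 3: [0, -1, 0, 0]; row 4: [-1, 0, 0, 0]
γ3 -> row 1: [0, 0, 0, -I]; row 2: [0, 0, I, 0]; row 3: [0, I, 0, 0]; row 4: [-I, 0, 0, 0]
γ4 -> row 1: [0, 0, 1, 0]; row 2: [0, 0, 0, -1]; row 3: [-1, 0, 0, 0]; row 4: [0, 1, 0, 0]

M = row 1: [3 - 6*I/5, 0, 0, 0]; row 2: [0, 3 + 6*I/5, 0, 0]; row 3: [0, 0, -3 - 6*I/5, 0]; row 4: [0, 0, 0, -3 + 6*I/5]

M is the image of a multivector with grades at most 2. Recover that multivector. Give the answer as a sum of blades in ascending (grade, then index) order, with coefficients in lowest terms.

Method: the blade images are trace-orthogonal — tr(rho(e_A) rho(e_B)^-1) = 4 if A = B and 0 otherwise — and rho(e_A)^-1 = (e_A)^2 * rho(e_A) with (e_A)^2 = +1 or -1, so the coefficient of e_A in the preimage is (e_A)^2 * tr(M rho(e_A))/4.
Nonzero projections over blades of grade <= 2: γ1: (γ1)^2 = +1, tr(M rho(γ1)) = 12, coefficient 3; γ23: (γ23)^2 = -1, tr(M rho(γ23)) = -24/5, coefficient 6/5. Every other blade of grade <= 2 projects to 0.
Answer: 3*γ1 + 6/5*γ23


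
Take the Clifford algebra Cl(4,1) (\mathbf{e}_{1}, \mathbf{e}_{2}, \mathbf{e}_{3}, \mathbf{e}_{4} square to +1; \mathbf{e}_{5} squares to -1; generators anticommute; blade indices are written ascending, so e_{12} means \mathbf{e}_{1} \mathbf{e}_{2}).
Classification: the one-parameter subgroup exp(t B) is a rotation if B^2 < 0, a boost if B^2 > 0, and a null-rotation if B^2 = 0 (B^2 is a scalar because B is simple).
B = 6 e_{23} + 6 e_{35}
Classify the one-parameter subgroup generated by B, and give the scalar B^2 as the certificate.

B^2 term by term: the squares give (6)^2*(e_{23})^2 + (6)^2*(e_{35})^2 = 36*(-1) + 36*(+1) = 0 (each basis 2-blade squares to minus the product of its generators' squares); cross terms between blades sharing an index anticommute and cancel. So B^2 = 0.
Answer: null-rotation, certificate B^2 = 0. Because 0 is invariant under every versor sandwich, the classification follows from its sign alone.


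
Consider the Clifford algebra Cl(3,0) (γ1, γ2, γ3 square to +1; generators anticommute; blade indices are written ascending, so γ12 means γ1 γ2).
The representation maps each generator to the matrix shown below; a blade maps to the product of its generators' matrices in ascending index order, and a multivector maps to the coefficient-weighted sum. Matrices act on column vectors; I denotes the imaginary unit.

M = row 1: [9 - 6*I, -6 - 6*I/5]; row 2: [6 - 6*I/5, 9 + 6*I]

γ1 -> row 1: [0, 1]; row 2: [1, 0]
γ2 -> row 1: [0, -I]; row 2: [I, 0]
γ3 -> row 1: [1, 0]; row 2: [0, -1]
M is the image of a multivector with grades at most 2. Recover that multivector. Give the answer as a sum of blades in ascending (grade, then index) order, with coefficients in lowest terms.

Method: 1, rho(γ1), rho(γ2), rho(γ3) form a trace-orthogonal basis of the 2x2 complex matrices (tr(X Y) = 2 if X = Y, else 0), so M = m0*1 + m1*rho(γ1) + m2*rho(γ2) + m3*rho(γ3) with m0 = tr(M)/2 = 9, m1 = tr(M rho(γ1))/2 = -6*I/5, m2 = tr(M rho(γ2))/2 = -6*I, m3 = tr(M rho(γ3))/2 = -6*I.
Multiplying table entries, the bivector images are rho(γ12) = I*rho(γ3), rho(γ13) = -I*rho(γ2), rho(γ23) = I*rho(γ1); with real blade coefficients the real parts of m0..m3 are the coefficients of 1, γ1, γ2, γ3 and the imaginary parts give the bivectors (γ23: Im m1, γ13: -Im m2, γ12: Im m3).
Answer: 9 - 6*γ12 + 6*γ13 - 6/5*γ23


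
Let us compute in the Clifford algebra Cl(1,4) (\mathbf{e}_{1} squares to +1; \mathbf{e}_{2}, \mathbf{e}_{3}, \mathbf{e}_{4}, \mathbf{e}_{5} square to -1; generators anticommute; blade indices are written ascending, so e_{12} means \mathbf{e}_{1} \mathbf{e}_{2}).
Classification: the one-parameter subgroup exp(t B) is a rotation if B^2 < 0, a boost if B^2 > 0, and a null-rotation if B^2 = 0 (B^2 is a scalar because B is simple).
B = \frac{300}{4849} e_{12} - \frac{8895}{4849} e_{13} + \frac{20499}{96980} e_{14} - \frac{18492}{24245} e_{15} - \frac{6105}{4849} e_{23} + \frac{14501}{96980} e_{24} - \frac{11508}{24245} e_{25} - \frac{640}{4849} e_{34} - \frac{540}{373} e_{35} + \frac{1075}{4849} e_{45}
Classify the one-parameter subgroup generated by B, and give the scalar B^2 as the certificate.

B^2 term by term: the squares give (\frac{300}{4849})^2*(e_{12})^2 + (-\frac{8895}{4849})^2*(e_{13})^2 + (\frac{20499}{96980})^2*(e_{14})^2 + (-\frac{18492}{24245})^2*(e_{15})^2 + (-\frac{6105}{4849})^2*(e_{23})^2 + (\frac{14501}{96980})^2*(e_{24})^2 + (-\frac{11508}{24245})^2*(e_{25})^2 + (-\frac{640}{4849})^2*(e_{34})^2 + (-\frac{540}{373})^2*(e_{35})^2 + (\frac{1075}{4849})^2*(e_{45})^2 = \frac{90000}{23512801}*(+1) + \frac{79121025}{23512801}*(+1) + \frac{420209001}{9405120400}*(+1) + \frac{341954064}{587820025}*(+1) + \frac{37271025}{23512801}*(-1) + \frac{210279001}{9405120400}*(-1) + \frac{132434064}{587820025}*(-1) + \frac{409600}{23512801}*(-1) + \frac{291600}{139129}*(-1) + \frac{1155625}{23512801}*(-1) = 0 (each basis 2-blade squares to minus the product of its generators' squares); cross terms between blades sharing an index anticommute and cancel; the commuting (index-disjoint) pairs give grade-4 terms 2*c*c'*(blade product), which cancel blade by blade — e_{1234}: -\frac{384000}{23512801} + \frac{25797279}{47025602} - \frac{25029279}{47025602} = 0; e_{1235}: -\frac{324000}{1808677} - \frac{40945464}{23512801} + \frac{45157464}{23512801} = 0; e_{1245}: \frac{645000}{23512801} + \frac{117951246}{587820025} - \frac{134076246}{587820025} = 0; e_{1345}: -\frac{19124250}{23512801} + \frac{1106946}{1808677} + \frac{4733952}{23512801} = 0; e_{2345}: -\frac{13125750}{23512801} + \frac{783054}{1808677} + \frac{2946048}{23512801} = 0 — confirming B is simple. So B^2 = 0.
Answer: null-rotation, certificate B^2 = 0. Why this suffices: the scalar 0 survives any versor conjugation, so its sign alone determines the class however B is presented.


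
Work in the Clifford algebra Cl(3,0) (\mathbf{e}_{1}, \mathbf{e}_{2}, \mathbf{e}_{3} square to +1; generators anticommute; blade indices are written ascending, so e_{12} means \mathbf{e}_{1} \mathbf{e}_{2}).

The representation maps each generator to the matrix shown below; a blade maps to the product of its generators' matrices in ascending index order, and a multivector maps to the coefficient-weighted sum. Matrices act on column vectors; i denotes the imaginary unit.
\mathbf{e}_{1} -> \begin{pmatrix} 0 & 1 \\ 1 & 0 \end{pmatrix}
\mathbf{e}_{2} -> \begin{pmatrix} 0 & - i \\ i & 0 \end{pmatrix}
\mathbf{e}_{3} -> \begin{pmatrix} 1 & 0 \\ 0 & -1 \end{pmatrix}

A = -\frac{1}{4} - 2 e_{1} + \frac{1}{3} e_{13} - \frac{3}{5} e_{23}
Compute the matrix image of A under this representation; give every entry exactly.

Bivector images (products of the table entries): rho(e_{13}) = rho(\mathbf{e}_{1})rho(\mathbf{e}_{3}) = \begin{pmatrix} 0 & -1 \\ 1 & 0 \end{pmatrix}; rho(e_{23}) = rho(\mathbf{e}_{2})rho(\mathbf{e}_{3}) = \begin{pmatrix} 0 & i \\ i & 0 \end{pmatrix}.
M = (-\frac{1}{4})*1 + (-2)*rho(e_{1}) + (\frac{1}{3})*rho(e_{13}) + (-\frac{3}{5})*rho(e_{23}), summed entrywise (1 is the identity matrix):
Answer: \begin{pmatrix} - \frac{1}{4} & - \frac{7}{3} - \frac{3 i}{5} \\ - \frac{5}{3} - \frac{3 i}{5} & - \frac{1}{4} \end{pmatrix}


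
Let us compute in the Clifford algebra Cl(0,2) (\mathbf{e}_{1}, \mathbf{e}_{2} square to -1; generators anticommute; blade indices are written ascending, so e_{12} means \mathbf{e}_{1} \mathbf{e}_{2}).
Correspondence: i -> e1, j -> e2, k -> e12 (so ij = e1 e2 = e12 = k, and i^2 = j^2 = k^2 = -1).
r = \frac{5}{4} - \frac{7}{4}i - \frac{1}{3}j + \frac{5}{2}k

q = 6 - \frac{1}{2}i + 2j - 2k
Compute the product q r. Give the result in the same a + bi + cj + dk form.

In blades: q = 6 - \frac{1}{2} e_{1} + 2 e_{2} - 2 e_{12}, r = \frac{5}{4} - \frac{7}{4} e_{1} - \frac{1}{3} e_{2} + \frac{5}{2} e_{12}.
Distribute q over r term by term (generator squares from the signature, products reordered to ascending indices): (6)*r = \frac{15}{2} - \frac{21}{2} e_{1} - 2 e_{2} + 15 e_{12}; (-\frac{1}{2} e_{1})*r = -\frac{7}{8} - \frac{5}{8} e_{1} + \frac{5}{4} e_{2} + \frac{1}{6} e_{12}; (2 e_{2})*r = \frac{2}{3} + 5 e_{1} + \frac{5}{2} e_{2} + \frac{7}{2} e_{12}; (-2 e_{12})*r = 5 - \frac{2}{3} e_{1} + \frac{7}{2} e_{2} - \frac{5}{2} e_{12}.
Sum: \frac{295}{24} - \frac{163}{24} e_{1} + \frac{21}{4} e_{2} + \frac{97}{6} e_{12}; translating back through the correspondence:
Answer: \frac{295}{24} - \frac{163}{24}i + \frac{21}{4}j + \frac{97}{6}k


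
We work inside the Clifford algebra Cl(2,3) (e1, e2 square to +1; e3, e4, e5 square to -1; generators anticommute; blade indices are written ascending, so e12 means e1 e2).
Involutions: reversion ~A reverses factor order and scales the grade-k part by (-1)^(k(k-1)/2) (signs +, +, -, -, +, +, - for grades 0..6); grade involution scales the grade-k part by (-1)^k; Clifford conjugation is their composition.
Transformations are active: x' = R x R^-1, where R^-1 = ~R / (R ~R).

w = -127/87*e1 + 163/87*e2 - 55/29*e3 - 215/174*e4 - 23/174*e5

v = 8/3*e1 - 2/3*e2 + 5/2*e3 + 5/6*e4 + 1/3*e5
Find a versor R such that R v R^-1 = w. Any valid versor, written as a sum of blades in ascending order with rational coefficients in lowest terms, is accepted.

Since q(v) = q(w) = 1/2, the sum R = v + w = 35/29*e1 + 35/29*e2 + 35/58*e3 - 35/87*e4 + 35/174*e5 does the job whenever invertible.
Answer: 35/29*e1 + 35/29*e2 + 35/58*e3 - 35/87*e4 + 35/174*e5


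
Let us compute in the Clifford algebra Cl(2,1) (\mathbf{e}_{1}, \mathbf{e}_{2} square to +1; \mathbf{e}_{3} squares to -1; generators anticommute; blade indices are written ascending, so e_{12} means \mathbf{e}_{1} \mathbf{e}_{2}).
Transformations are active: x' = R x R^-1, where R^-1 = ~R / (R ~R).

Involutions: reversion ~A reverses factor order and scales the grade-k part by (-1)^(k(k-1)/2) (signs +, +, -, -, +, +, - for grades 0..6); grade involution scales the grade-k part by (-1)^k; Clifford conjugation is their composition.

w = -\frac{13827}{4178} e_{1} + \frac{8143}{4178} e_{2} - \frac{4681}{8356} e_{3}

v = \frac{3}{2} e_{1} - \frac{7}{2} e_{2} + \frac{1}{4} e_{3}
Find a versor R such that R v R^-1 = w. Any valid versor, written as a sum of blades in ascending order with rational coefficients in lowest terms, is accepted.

The midline construction: v and w both square to \frac{231}{16}, so reflecting in their sum -\frac{3780}{2089} e_{1} - \frac{3240}{2089} e_{2} - \frac{648}{2089} e_{3} exchanges them.
Answer: -\frac{3780}{2089} e_{1} - \frac{3240}{2089} e_{2} - \frac{648}{2089} e_{3}


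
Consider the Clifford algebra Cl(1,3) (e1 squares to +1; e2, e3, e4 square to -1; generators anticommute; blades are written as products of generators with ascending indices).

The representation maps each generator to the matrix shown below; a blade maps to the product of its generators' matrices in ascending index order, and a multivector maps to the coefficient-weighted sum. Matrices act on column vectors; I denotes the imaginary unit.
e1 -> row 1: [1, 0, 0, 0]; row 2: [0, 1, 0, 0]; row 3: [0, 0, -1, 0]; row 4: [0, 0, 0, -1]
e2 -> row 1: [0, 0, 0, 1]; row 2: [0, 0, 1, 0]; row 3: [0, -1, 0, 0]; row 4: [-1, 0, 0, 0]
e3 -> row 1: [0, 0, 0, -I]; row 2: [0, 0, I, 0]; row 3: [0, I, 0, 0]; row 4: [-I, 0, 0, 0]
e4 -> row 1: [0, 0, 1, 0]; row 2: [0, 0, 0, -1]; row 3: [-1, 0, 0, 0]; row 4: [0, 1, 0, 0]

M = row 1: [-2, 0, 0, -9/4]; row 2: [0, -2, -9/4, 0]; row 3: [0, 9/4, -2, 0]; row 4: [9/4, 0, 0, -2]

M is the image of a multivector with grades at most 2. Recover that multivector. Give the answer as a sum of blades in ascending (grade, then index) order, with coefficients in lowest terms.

Method: the blade images are trace-orthogonal — tr(rho(e_A) rho(e_B)^-1) = 4 if A = B and 0 otherwise — and rho(e_A)^-1 = (e_A)^2 * rho(e_A) with (e_A)^2 = +1 or -1, so the coefficient of e_A in the preimage is (e_A)^2 * tr(M rho(e_A))/4.
Nonzero projections over blades of grade <= 2: 1: (1)^2 = +1, tr(M 1) = -8, coefficient -2; e2: (e2)^2 = -1, tr(M rho(e2)) = 9, coefficient -9/4. Every other blade of grade <= 2 projects to 0.
Answer: -2 - 9/4*e2


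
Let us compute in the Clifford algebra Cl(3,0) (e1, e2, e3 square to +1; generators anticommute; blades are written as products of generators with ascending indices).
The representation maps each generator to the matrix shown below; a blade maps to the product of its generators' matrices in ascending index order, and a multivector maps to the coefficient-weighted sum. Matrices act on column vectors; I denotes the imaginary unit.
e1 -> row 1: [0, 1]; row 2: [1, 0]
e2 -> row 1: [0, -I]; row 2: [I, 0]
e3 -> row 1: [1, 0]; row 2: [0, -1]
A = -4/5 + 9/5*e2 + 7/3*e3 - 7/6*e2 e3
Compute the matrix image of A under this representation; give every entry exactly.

Bivector images (products of the table entries): rho(e2 e3) = rho(e2)rho(e3) = row 1: [0, I]; row 2: [I, 0].
M = (-4/5)*1 + (9/5)*rho(e2) + (7/3)*rho(e3) + (-7/6)*rho(e2 e3), summed entrywise (1 is the identity matrix):
Answer: row 1: [23/15, -89*I/30]; row 2: [19*I/30, -47/15]


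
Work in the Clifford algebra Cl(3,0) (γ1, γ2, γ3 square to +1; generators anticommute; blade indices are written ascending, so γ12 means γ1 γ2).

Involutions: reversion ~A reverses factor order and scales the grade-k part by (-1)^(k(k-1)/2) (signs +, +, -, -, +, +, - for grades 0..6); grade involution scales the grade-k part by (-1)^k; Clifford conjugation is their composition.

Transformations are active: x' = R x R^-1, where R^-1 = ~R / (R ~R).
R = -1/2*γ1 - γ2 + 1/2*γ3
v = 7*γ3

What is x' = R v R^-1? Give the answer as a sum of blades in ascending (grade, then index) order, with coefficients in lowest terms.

~R = -1/2*γ1 - γ2 + 1/2*γ3, and R ~R = 3/2, so R^-1 = ~R / (3/2).
R v = 7/2 - 7/2*γ13 - 7*γ23
Answer: -7/3*γ1 - 14/3*γ2 - 14/3*γ3


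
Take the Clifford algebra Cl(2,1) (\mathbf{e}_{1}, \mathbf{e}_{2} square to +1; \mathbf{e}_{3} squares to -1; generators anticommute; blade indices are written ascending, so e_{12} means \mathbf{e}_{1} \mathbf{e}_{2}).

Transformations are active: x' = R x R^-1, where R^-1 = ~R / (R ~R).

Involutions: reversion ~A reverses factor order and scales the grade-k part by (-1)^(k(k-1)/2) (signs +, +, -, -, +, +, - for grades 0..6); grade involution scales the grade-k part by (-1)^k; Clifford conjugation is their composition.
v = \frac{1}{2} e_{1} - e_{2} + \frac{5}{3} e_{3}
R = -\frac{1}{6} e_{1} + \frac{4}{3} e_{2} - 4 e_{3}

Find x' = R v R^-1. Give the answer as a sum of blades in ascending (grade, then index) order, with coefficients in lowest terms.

~R = -\frac{1}{6} e_{1} + \frac{4}{3} e_{2} - 4 e_{3}, and R ~R = -\frac{511}{36}, so R^-1 = ~R / (-\frac{511}{36}).
R v = \frac{21}{4} - \frac{1}{2} e_{12} + \frac{31}{18} e_{13} - \frac{16}{9} e_{23}
Answer: -\frac{55}{146} e_{1} + \frac{1}{73} e_{2} + \frac{283}{219} e_{3}


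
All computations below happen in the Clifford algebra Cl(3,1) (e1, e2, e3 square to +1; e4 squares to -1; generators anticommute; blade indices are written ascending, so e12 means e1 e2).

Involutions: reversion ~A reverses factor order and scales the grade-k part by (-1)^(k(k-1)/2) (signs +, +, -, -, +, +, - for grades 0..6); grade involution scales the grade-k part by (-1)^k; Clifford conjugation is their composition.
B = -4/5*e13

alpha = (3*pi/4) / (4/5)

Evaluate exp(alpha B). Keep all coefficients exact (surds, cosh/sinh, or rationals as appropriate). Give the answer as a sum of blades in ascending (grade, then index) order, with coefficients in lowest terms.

B^2 = (-4/5)^2*(e13)^2 = 16/25*(-1) = -16/25 (a basis 2-blade squares to minus the product of its generators' squares).
B^2 = -16/25 — since the square is negative, the closed form is circular: l = 4/5, alpha*l = 3*pi/4, so exp(alpha B) = cos(3*pi/4) + (sin(3*pi/4)/(4/5))*B = -sqrt(2)/2 + (5*sqrt(2)/8)*B.
Answer: -sqrt(2)/2 - sqrt(2)/2*e13


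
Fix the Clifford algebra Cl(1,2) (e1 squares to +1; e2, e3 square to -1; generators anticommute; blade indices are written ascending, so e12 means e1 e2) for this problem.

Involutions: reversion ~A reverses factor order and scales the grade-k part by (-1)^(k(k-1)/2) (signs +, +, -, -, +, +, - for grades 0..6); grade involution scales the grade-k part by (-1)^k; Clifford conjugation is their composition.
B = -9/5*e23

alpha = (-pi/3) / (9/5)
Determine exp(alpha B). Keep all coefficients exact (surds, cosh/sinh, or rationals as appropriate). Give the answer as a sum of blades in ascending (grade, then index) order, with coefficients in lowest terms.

B^2 = (-9/5)^2*(e23)^2 = 81/25*(-1) = -81/25 (a basis 2-blade squares to minus the product of its generators' squares).
B^2 = -81/25 — the negative square puts this in the circular regime; l = 9/5, alpha*l = -pi/3, so exp(alpha B) = cos(-pi/3) + (sin(-pi/3)/(9/5))*B = 1/2 + (-5*sqrt(3)/18)*B.
Answer: 1/2 + sqrt(3)/2*e23
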